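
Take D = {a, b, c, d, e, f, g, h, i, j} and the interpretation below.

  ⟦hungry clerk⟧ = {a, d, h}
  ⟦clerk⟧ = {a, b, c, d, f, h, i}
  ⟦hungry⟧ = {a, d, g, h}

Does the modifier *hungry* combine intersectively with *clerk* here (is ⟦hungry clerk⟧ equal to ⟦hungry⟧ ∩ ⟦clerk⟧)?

yes

⟦hungry⟧ ∩ ⟦clerk⟧ = {a, d, g, h} ∩ {a, b, c, d, f, h, i} = {a, d, h}
Observed ⟦hungry clerk⟧ = {a, d, h}.
These coincide, so the modifier is intersective here.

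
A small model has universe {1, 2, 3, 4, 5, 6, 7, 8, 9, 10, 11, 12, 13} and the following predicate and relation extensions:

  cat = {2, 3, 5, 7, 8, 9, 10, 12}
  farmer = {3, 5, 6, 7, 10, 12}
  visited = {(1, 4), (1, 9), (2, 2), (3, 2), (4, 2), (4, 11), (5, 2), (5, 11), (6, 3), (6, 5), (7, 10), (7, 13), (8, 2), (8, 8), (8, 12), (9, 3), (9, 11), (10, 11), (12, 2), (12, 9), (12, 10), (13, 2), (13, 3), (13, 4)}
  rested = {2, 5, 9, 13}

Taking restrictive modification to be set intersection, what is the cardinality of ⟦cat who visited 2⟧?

⟦who visited 2⟧ = {x : ⟨x, 2⟩ ∈ ⟦visited⟧} = {2, 3, 4, 5, 8, 12, 13}
⟦cat⟧ = {2, 3, 5, 7, 8, 9, 10, 12}
… ∩ ⟦who visited 2⟧ = {2, 3, 5, 7, 8, 9, 10, 12} ∩ {2, 3, 4, 5, 8, 12, 13} = {2, 3, 5, 8, 12}
⟦cat who visited 2⟧ = {2, 3, 5, 8, 12}, so the cardinality is 5.

5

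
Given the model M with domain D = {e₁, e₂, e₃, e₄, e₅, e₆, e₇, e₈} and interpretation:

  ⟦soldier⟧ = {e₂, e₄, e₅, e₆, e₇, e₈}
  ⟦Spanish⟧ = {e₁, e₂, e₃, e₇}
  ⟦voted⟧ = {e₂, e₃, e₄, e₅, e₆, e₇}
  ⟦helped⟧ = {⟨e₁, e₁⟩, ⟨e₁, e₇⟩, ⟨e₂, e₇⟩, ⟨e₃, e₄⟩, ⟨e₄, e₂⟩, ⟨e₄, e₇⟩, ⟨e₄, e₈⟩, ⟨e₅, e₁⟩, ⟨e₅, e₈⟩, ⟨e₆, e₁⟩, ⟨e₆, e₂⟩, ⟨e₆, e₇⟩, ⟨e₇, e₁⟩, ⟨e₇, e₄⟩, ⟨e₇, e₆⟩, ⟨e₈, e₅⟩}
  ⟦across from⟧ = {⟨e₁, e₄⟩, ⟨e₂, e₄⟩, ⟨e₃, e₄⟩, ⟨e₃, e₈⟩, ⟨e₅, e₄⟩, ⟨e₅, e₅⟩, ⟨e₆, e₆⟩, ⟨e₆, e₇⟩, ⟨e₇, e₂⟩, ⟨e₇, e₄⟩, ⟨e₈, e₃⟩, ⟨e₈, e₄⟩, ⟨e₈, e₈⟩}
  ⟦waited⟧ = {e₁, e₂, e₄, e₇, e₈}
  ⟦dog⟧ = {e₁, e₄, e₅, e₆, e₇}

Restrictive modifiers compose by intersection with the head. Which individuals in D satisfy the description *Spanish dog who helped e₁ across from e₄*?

{e₁, e₇}

⟦who helped e₁⟧ = {x : ⟨x, e₁⟩ ∈ ⟦helped⟧} = {e₁, e₅, e₆, e₇}
⟦across from e₄⟧ = {x : ⟨x, e₄⟩ ∈ ⟦across from⟧} = {e₁, e₂, e₃, e₅, e₇, e₈}
⟦dog⟧ = {e₁, e₄, e₅, e₆, e₇}
… ∩ ⟦who helped e₁⟧ = {e₁, e₄, e₅, e₆, e₇} ∩ {e₁, e₅, e₆, e₇} = {e₁, e₅, e₆, e₇}
… ∩ ⟦across from e₄⟧ = {e₁, e₅, e₆, e₇} ∩ {e₁, e₂, e₃, e₅, e₇, e₈} = {e₁, e₅, e₇}
… ∩ ⟦Spanish⟧ = {e₁, e₅, e₇} ∩ {e₁, e₂, e₃, e₇} = {e₁, e₇}
So ⟦Spanish dog who helped e₁ across from e₄⟧ = {e₁, e₇}.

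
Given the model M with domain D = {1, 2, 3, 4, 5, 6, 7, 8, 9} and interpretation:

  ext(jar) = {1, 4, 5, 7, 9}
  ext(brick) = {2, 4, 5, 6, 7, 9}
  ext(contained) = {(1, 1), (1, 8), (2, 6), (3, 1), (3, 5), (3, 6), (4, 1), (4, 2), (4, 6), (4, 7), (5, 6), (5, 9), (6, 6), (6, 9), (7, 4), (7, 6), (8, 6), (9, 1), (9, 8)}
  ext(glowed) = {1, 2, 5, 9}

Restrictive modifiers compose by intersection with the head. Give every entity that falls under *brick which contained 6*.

{2, 4, 5, 6, 7}

⟦which contained 6⟧ = {x : ⟨x, 6⟩ ∈ ⟦contained⟧} = {2, 3, 4, 5, 6, 7, 8}
⟦brick⟧ = {2, 4, 5, 6, 7, 9}
… ∩ ⟦which contained 6⟧ = {2, 4, 5, 6, 7, 9} ∩ {2, 3, 4, 5, 6, 7, 8} = {2, 4, 5, 6, 7}
So ⟦brick which contained 6⟧ = {2, 4, 5, 6, 7}.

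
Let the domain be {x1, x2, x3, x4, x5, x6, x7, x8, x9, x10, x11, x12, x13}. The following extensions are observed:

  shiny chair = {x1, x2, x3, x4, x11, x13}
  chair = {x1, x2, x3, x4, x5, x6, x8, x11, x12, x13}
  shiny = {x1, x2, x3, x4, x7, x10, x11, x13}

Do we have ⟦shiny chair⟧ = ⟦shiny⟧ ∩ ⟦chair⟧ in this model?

⟦shiny⟧ ∩ ⟦chair⟧ = {x1, x2, x3, x4, x7, x10, x11, x13} ∩ {x1, x2, x3, x4, x5, x6, x8, x11, x12, x13} = {x1, x2, x3, x4, x11, x13}
Observed ⟦shiny chair⟧ = {x1, x2, x3, x4, x11, x13}.
These coincide, so the modifier is intersective here.

yes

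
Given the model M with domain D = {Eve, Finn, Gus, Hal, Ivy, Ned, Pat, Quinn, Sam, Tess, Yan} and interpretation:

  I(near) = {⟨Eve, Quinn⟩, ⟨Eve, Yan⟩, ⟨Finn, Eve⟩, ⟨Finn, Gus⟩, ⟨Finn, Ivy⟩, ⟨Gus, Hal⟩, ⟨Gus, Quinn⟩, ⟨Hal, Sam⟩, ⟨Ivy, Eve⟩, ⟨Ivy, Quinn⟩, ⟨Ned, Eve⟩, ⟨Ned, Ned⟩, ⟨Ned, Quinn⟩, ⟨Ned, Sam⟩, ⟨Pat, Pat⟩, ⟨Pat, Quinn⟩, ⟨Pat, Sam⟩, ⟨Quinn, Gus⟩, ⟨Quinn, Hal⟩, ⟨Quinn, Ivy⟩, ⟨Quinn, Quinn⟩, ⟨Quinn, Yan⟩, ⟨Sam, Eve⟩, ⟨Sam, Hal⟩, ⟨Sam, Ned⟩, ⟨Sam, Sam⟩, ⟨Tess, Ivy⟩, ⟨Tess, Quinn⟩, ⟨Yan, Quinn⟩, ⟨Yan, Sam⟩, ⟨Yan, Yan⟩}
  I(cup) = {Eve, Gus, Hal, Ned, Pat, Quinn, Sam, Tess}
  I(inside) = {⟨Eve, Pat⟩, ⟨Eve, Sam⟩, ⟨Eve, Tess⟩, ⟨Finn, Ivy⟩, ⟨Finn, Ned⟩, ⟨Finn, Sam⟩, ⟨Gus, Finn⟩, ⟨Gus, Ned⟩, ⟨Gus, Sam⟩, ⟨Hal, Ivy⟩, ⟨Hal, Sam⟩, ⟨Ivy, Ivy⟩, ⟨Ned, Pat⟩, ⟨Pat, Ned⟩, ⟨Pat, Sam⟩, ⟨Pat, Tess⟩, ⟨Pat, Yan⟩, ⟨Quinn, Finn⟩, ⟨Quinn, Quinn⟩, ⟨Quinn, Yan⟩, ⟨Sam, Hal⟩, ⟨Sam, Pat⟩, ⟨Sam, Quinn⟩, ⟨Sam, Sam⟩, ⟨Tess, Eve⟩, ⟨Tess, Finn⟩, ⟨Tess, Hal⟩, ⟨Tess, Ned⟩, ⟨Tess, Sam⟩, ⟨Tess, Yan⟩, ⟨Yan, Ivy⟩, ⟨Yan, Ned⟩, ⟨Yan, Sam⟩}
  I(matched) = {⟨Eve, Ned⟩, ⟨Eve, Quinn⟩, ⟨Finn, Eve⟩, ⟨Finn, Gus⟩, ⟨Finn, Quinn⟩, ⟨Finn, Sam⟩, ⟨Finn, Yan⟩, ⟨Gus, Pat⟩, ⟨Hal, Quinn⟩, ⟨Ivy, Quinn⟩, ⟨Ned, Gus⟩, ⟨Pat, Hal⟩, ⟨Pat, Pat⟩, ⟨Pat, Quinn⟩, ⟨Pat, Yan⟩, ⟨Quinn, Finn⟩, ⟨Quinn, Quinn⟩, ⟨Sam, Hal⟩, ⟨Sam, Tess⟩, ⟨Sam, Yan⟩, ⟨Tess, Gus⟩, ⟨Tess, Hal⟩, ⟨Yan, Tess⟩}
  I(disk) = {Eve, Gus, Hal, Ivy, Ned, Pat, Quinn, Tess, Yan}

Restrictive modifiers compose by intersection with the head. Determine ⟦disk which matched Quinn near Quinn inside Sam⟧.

{Eve, Pat}

⟦which matched Quinn⟧ = {x : ⟨x, Quinn⟩ ∈ ⟦matched⟧} = {Eve, Finn, Hal, Ivy, Pat, Quinn}
⟦near Quinn⟧ = {x : ⟨x, Quinn⟩ ∈ ⟦near⟧} = {Eve, Gus, Ivy, Ned, Pat, Quinn, Tess, Yan}
⟦inside Sam⟧ = {x : ⟨x, Sam⟩ ∈ ⟦inside⟧} = {Eve, Finn, Gus, Hal, Pat, Sam, Tess, Yan}
⟦disk⟧ = {Eve, Gus, Hal, Ivy, Ned, Pat, Quinn, Tess, Yan}
… ∩ ⟦which matched Quinn⟧ = {Eve, Gus, Hal, Ivy, Ned, Pat, Quinn, Tess, Yan} ∩ {Eve, Finn, Hal, Ivy, Pat, Quinn} = {Eve, Hal, Ivy, Pat, Quinn}
… ∩ ⟦near Quinn⟧ = {Eve, Hal, Ivy, Pat, Quinn} ∩ {Eve, Gus, Ivy, Ned, Pat, Quinn, Tess, Yan} = {Eve, Ivy, Pat, Quinn}
… ∩ ⟦inside Sam⟧ = {Eve, Ivy, Pat, Quinn} ∩ {Eve, Finn, Gus, Hal, Pat, Sam, Tess, Yan} = {Eve, Pat}
So ⟦disk which matched Quinn near Quinn inside Sam⟧ = {Eve, Pat}.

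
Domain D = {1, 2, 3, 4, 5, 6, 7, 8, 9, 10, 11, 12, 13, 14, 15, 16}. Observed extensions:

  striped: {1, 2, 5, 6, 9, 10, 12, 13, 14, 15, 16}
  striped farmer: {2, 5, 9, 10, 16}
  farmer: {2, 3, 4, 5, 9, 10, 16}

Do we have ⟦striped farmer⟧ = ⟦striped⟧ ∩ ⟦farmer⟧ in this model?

⟦striped⟧ ∩ ⟦farmer⟧ = {1, 2, 5, 6, 9, 10, 12, 13, 14, 15, 16} ∩ {2, 3, 4, 5, 9, 10, 16} = {2, 5, 9, 10, 16}
Observed ⟦striped farmer⟧ = {2, 5, 9, 10, 16}.
These coincide, so the modifier is intersective here.

yes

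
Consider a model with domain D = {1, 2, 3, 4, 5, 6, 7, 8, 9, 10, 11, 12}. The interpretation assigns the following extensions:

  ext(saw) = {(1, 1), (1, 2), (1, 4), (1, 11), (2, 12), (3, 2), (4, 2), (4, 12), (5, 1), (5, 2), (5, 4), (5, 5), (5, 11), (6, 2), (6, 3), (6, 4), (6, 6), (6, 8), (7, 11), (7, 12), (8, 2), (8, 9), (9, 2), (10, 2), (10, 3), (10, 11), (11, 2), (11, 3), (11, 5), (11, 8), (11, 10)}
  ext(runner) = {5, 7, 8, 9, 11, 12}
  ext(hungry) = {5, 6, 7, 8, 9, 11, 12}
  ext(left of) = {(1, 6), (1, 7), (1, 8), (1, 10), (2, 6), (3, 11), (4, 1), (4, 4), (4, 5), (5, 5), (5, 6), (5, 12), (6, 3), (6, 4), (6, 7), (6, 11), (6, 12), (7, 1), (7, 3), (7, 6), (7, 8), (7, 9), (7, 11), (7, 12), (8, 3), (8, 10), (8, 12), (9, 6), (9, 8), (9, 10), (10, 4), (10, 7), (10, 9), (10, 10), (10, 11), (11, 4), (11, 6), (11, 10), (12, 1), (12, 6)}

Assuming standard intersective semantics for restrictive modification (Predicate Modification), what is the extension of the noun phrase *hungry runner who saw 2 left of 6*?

{5, 9, 11}

⟦who saw 2⟧ = {x : ⟨x, 2⟩ ∈ ⟦saw⟧} = {1, 3, 4, 5, 6, 8, 9, 10, 11}
⟦left of 6⟧ = {x : ⟨x, 6⟩ ∈ ⟦left of⟧} = {1, 2, 5, 7, 9, 11, 12}
⟦runner⟧ = {5, 7, 8, 9, 11, 12}
… ∩ ⟦who saw 2⟧ = {5, 7, 8, 9, 11, 12} ∩ {1, 3, 4, 5, 6, 8, 9, 10, 11} = {5, 8, 9, 11}
… ∩ ⟦left of 6⟧ = {5, 8, 9, 11} ∩ {1, 2, 5, 7, 9, 11, 12} = {5, 9, 11}
… ∩ ⟦hungry⟧ = {5, 9, 11} ∩ {5, 6, 7, 8, 9, 11, 12} = {5, 9, 11}
So ⟦hungry runner who saw 2 left of 6⟧ = {5, 9, 11}.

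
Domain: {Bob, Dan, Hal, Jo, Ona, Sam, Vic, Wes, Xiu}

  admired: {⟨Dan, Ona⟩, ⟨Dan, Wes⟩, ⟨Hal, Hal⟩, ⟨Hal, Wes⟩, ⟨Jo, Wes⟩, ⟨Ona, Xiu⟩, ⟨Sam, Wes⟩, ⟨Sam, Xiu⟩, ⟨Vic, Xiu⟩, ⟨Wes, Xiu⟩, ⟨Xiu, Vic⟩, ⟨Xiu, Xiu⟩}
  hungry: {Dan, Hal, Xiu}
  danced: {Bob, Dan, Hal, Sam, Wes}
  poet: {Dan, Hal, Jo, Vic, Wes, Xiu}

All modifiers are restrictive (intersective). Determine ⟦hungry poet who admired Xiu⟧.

⟦who admired Xiu⟧ = {x : ⟨x, Xiu⟩ ∈ ⟦admired⟧} = {Ona, Sam, Vic, Wes, Xiu}
⟦poet⟧ = {Dan, Hal, Jo, Vic, Wes, Xiu}
… ∩ ⟦who admired Xiu⟧ = {Dan, Hal, Jo, Vic, Wes, Xiu} ∩ {Ona, Sam, Vic, Wes, Xiu} = {Vic, Wes, Xiu}
… ∩ ⟦hungry⟧ = {Vic, Wes, Xiu} ∩ {Dan, Hal, Xiu} = {Xiu}
So ⟦hungry poet who admired Xiu⟧ = {Xiu}.

{Xiu}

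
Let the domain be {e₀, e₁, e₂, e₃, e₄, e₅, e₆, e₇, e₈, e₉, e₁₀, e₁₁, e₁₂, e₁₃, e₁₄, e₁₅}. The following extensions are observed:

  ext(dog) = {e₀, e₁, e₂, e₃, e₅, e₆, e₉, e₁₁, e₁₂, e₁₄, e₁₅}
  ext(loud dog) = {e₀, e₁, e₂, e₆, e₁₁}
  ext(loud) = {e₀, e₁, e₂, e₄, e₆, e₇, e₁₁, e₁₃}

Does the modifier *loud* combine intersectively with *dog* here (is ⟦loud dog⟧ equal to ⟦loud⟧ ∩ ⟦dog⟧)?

yes

⟦loud⟧ ∩ ⟦dog⟧ = {e₀, e₁, e₂, e₄, e₆, e₇, e₁₁, e₁₃} ∩ {e₀, e₁, e₂, e₃, e₅, e₆, e₉, e₁₁, e₁₂, e₁₄, e₁₅} = {e₀, e₁, e₂, e₆, e₁₁}
Observed ⟦loud dog⟧ = {e₀, e₁, e₂, e₆, e₁₁}.
These coincide, so the modifier is intersective here.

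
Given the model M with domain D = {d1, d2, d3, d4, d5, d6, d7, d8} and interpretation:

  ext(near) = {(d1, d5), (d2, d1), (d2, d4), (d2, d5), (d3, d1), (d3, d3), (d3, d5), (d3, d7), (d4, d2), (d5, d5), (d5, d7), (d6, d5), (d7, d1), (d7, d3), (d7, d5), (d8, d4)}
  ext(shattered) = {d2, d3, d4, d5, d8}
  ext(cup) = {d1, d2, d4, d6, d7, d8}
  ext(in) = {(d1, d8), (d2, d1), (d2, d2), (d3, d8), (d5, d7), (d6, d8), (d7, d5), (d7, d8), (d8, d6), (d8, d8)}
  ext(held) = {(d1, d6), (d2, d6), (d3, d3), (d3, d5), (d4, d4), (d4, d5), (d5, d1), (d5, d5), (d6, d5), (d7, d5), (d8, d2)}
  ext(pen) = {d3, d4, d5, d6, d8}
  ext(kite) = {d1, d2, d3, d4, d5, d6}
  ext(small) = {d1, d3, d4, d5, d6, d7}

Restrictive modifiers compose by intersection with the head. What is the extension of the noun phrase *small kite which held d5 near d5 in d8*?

{d3, d6}

⟦which held d5⟧ = {x : ⟨x, d5⟩ ∈ ⟦held⟧} = {d3, d4, d5, d6, d7}
⟦near d5⟧ = {x : ⟨x, d5⟩ ∈ ⟦near⟧} = {d1, d2, d3, d5, d6, d7}
⟦in d8⟧ = {x : ⟨x, d8⟩ ∈ ⟦in⟧} = {d1, d3, d6, d7, d8}
⟦kite⟧ = {d1, d2, d3, d4, d5, d6}
… ∩ ⟦which held d5⟧ = {d1, d2, d3, d4, d5, d6} ∩ {d3, d4, d5, d6, d7} = {d3, d4, d5, d6}
… ∩ ⟦near d5⟧ = {d3, d4, d5, d6} ∩ {d1, d2, d3, d5, d6, d7} = {d3, d5, d6}
… ∩ ⟦in d8⟧ = {d3, d5, d6} ∩ {d1, d3, d6, d7, d8} = {d3, d6}
… ∩ ⟦small⟧ = {d3, d6} ∩ {d1, d3, d4, d5, d6, d7} = {d3, d6}
So ⟦small kite which held d5 near d5 in d8⟧ = {d3, d6}.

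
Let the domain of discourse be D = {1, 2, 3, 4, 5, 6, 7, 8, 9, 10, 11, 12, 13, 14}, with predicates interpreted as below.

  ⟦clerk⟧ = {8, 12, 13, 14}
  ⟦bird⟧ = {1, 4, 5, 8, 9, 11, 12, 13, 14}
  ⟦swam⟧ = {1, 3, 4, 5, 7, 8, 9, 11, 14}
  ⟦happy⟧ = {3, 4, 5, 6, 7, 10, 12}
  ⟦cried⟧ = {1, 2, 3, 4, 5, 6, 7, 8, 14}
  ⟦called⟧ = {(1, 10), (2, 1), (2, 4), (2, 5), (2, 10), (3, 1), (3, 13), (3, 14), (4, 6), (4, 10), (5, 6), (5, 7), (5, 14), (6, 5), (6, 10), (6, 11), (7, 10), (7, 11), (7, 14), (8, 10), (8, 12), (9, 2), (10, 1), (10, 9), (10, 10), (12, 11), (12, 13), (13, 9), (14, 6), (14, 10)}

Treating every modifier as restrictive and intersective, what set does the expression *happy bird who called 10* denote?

{4}

⟦who called 10⟧ = {x : ⟨x, 10⟩ ∈ ⟦called⟧} = {1, 2, 4, 6, 7, 8, 10, 14}
⟦bird⟧ = {1, 4, 5, 8, 9, 11, 12, 13, 14}
… ∩ ⟦who called 10⟧ = {1, 4, 5, 8, 9, 11, 12, 13, 14} ∩ {1, 2, 4, 6, 7, 8, 10, 14} = {1, 4, 8, 14}
… ∩ ⟦happy⟧ = {1, 4, 8, 14} ∩ {3, 4, 5, 6, 7, 10, 12} = {4}
So ⟦happy bird who called 10⟧ = {4}.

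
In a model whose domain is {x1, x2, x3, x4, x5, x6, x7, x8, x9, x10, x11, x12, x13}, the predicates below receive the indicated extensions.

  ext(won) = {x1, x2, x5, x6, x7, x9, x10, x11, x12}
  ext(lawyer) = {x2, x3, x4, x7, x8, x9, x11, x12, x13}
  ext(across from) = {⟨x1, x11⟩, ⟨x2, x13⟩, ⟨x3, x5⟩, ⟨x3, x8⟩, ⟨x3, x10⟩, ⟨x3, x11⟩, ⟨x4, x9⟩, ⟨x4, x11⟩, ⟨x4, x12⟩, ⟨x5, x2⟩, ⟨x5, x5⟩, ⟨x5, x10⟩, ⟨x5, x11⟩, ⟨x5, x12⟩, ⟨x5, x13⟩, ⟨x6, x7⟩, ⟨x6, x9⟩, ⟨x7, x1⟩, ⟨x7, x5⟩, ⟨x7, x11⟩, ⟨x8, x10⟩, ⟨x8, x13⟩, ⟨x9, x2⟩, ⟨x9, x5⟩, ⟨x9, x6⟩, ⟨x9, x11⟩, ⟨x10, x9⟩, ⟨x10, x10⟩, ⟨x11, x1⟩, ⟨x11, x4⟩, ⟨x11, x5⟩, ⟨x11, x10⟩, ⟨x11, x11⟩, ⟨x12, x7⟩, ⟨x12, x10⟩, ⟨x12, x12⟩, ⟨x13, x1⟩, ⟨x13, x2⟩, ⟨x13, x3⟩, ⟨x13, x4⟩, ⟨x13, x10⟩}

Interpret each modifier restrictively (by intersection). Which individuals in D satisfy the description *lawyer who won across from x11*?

⟦who won⟧ = ⟦won⟧ = {x1, x2, x5, x6, x7, x9, x10, x11, x12}
⟦across from x11⟧ = {x : ⟨x, x11⟩ ∈ ⟦across from⟧} = {x1, x3, x4, x5, x7, x9, x11}
⟦lawyer⟧ = {x2, x3, x4, x7, x8, x9, x11, x12, x13}
… ∩ ⟦who won⟧ = {x2, x3, x4, x7, x8, x9, x11, x12, x13} ∩ {x1, x2, x5, x6, x7, x9, x10, x11, x12} = {x2, x7, x9, x11, x12}
… ∩ ⟦across from x11⟧ = {x2, x7, x9, x11, x12} ∩ {x1, x3, x4, x5, x7, x9, x11} = {x7, x9, x11}
So ⟦lawyer who won across from x11⟧ = {x7, x9, x11}.

{x7, x9, x11}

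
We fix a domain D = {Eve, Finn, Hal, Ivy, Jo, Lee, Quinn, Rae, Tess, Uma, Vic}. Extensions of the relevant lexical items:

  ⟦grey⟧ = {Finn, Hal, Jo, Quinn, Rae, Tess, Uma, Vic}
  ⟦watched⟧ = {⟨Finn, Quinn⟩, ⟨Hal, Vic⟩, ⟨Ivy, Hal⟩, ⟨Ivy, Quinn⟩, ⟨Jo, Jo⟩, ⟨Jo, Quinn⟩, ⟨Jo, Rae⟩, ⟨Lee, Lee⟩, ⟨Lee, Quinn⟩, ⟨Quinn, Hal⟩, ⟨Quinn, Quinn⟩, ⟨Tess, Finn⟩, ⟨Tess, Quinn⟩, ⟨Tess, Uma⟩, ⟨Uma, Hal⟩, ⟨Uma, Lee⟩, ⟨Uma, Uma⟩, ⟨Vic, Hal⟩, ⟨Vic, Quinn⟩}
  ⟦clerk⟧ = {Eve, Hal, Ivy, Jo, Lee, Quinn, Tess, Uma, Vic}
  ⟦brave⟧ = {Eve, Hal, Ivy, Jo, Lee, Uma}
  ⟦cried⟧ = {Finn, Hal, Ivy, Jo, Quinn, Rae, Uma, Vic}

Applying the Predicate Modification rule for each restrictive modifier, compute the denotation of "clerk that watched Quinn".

{Ivy, Jo, Lee, Quinn, Tess, Vic}

⟦that watched Quinn⟧ = {x : ⟨x, Quinn⟩ ∈ ⟦watched⟧} = {Finn, Ivy, Jo, Lee, Quinn, Tess, Vic}
⟦clerk⟧ = {Eve, Hal, Ivy, Jo, Lee, Quinn, Tess, Uma, Vic}
… ∩ ⟦that watched Quinn⟧ = {Eve, Hal, Ivy, Jo, Lee, Quinn, Tess, Uma, Vic} ∩ {Finn, Ivy, Jo, Lee, Quinn, Tess, Vic} = {Ivy, Jo, Lee, Quinn, Tess, Vic}
So ⟦clerk that watched Quinn⟧ = {Ivy, Jo, Lee, Quinn, Tess, Vic}.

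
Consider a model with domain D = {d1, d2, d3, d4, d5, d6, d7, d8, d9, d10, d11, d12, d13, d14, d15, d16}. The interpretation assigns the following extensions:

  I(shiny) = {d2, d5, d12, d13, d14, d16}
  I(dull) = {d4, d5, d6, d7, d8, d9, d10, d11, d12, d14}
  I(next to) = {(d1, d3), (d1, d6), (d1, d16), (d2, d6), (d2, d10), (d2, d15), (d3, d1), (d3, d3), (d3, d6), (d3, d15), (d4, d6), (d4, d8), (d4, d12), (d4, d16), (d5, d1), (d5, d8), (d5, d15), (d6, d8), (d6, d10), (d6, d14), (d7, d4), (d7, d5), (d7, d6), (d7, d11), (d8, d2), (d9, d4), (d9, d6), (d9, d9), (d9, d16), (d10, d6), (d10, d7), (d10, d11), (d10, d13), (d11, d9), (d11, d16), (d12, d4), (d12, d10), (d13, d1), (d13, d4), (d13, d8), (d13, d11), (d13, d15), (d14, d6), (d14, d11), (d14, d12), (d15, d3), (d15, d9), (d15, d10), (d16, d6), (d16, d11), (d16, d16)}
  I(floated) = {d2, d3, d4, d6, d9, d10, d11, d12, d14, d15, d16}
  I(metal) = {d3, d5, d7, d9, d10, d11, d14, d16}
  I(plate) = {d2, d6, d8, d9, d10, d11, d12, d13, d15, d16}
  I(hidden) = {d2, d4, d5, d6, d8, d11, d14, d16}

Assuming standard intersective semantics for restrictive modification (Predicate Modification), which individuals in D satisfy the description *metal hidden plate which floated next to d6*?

{d16}

⟦which floated⟧ = ⟦floated⟧ = {d2, d3, d4, d6, d9, d10, d11, d12, d14, d15, d16}
⟦next to d6⟧ = {x : ⟨x, d6⟩ ∈ ⟦next to⟧} = {d1, d2, d3, d4, d7, d9, d10, d14, d16}
⟦plate⟧ = {d2, d6, d8, d9, d10, d11, d12, d13, d15, d16}
… ∩ ⟦which floated⟧ = {d2, d6, d8, d9, d10, d11, d12, d13, d15, d16} ∩ {d2, d3, d4, d6, d9, d10, d11, d12, d14, d15, d16} = {d2, d6, d9, d10, d11, d12, d15, d16}
… ∩ ⟦next to d6⟧ = {d2, d6, d9, d10, d11, d12, d15, d16} ∩ {d1, d2, d3, d4, d7, d9, d10, d14, d16} = {d2, d9, d10, d16}
… ∩ ⟦metal⟧ = {d2, d9, d10, d16} ∩ {d3, d5, d7, d9, d10, d11, d14, d16} = {d9, d10, d16}
… ∩ ⟦hidden⟧ = {d9, d10, d16} ∩ {d2, d4, d5, d6, d8, d11, d14, d16} = {d16}
So ⟦metal hidden plate which floated next to d6⟧ = {d16}.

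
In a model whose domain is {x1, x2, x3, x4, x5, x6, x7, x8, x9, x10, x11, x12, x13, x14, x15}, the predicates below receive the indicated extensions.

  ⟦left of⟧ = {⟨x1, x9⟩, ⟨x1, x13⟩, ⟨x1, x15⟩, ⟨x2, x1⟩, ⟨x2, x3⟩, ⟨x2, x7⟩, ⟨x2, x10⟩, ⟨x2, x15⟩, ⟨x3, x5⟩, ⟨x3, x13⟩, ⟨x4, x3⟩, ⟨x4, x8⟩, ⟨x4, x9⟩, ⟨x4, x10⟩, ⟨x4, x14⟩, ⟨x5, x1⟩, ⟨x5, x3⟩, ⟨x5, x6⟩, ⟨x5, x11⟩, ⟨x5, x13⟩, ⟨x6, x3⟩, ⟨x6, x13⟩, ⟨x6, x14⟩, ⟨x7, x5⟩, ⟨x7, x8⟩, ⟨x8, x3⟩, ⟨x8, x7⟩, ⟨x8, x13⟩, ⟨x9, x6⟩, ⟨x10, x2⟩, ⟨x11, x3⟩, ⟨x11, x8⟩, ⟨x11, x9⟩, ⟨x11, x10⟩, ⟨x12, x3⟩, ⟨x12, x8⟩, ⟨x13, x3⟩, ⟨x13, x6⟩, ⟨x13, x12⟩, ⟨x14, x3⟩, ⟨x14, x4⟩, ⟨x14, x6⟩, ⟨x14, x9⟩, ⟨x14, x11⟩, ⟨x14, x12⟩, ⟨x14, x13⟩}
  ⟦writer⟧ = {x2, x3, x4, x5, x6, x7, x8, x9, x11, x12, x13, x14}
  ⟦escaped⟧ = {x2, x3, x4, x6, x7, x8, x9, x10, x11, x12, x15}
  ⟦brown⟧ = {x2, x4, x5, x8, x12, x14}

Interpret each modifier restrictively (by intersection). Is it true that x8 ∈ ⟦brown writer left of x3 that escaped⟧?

⟦left of x3⟧ = {x : ⟨x, x3⟩ ∈ ⟦left of⟧} = {x2, x4, x5, x6, x8, x11, x12, x13, x14}
⟦that escaped⟧ = ⟦escaped⟧ = {x2, x3, x4, x6, x7, x8, x9, x10, x11, x12, x15}
⟦writer⟧ = {x2, x3, x4, x5, x6, x7, x8, x9, x11, x12, x13, x14}
… ∩ ⟦left of x3⟧ = {x2, x3, x4, x5, x6, x7, x8, x9, x11, x12, x13, x14} ∩ {x2, x4, x5, x6, x8, x11, x12, x13, x14} = {x2, x4, x5, x6, x8, x11, x12, x13, x14}
… ∩ ⟦that escaped⟧ = {x2, x4, x5, x6, x8, x11, x12, x13, x14} ∩ {x2, x3, x4, x6, x7, x8, x9, x10, x11, x12, x15} = {x2, x4, x6, x8, x11, x12}
… ∩ ⟦brown⟧ = {x2, x4, x6, x8, x11, x12} ∩ {x2, x4, x5, x8, x12, x14} = {x2, x4, x8, x12}
⟦brown writer left of x3 that escaped⟧ = {x2, x4, x8, x12}; x8 ∈ this set.

yes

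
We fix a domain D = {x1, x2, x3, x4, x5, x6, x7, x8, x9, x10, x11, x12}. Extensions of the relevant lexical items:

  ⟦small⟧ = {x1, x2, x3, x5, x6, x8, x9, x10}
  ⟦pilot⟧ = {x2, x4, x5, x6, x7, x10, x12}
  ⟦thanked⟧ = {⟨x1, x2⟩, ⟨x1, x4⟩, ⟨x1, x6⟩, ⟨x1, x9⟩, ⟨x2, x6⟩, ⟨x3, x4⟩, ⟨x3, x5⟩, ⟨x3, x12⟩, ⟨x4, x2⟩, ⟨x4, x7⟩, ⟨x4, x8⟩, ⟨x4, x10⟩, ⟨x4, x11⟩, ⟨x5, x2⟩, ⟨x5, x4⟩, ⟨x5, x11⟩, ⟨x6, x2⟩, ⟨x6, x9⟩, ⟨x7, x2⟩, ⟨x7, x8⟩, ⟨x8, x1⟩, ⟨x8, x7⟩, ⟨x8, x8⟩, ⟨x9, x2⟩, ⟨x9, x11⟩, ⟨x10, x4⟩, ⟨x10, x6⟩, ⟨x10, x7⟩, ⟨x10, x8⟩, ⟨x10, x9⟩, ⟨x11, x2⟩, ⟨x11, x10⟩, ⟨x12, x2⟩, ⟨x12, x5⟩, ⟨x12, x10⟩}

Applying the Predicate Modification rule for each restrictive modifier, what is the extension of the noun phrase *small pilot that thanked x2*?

⟦that thanked x2⟧ = {x : ⟨x, x2⟩ ∈ ⟦thanked⟧} = {x1, x4, x5, x6, x7, x9, x11, x12}
⟦pilot⟧ = {x2, x4, x5, x6, x7, x10, x12}
… ∩ ⟦that thanked x2⟧ = {x2, x4, x5, x6, x7, x10, x12} ∩ {x1, x4, x5, x6, x7, x9, x11, x12} = {x4, x5, x6, x7, x12}
… ∩ ⟦small⟧ = {x4, x5, x6, x7, x12} ∩ {x1, x2, x3, x5, x6, x8, x9, x10} = {x5, x6}
So ⟦small pilot that thanked x2⟧ = {x5, x6}.

{x5, x6}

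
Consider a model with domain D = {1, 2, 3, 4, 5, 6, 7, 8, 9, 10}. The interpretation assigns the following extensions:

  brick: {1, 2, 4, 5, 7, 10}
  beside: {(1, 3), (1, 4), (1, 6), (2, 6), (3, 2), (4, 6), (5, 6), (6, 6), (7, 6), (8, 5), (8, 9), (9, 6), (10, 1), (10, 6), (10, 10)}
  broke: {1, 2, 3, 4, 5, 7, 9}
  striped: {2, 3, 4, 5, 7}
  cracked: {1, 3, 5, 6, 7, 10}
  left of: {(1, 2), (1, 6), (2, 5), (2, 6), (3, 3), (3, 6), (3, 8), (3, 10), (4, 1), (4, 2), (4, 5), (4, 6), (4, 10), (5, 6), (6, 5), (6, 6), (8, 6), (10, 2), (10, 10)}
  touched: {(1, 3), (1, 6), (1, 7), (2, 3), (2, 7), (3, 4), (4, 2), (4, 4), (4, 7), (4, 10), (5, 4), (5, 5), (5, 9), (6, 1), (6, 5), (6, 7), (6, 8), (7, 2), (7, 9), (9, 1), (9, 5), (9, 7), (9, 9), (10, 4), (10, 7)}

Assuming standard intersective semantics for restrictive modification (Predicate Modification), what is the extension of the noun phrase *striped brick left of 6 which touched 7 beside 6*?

{2, 4}

⟦left of 6⟧ = {x : ⟨x, 6⟩ ∈ ⟦left of⟧} = {1, 2, 3, 4, 5, 6, 8}
⟦which touched 7⟧ = {x : ⟨x, 7⟩ ∈ ⟦touched⟧} = {1, 2, 4, 6, 9, 10}
⟦beside 6⟧ = {x : ⟨x, 6⟩ ∈ ⟦beside⟧} = {1, 2, 4, 5, 6, 7, 9, 10}
⟦brick⟧ = {1, 2, 4, 5, 7, 10}
… ∩ ⟦left of 6⟧ = {1, 2, 4, 5, 7, 10} ∩ {1, 2, 3, 4, 5, 6, 8} = {1, 2, 4, 5}
… ∩ ⟦which touched 7⟧ = {1, 2, 4, 5} ∩ {1, 2, 4, 6, 9, 10} = {1, 2, 4}
… ∩ ⟦beside 6⟧ = {1, 2, 4} ∩ {1, 2, 4, 5, 6, 7, 9, 10} = {1, 2, 4}
… ∩ ⟦striped⟧ = {1, 2, 4} ∩ {2, 3, 4, 5, 7} = {2, 4}
So ⟦striped brick left of 6 which touched 7 beside 6⟧ = {2, 4}.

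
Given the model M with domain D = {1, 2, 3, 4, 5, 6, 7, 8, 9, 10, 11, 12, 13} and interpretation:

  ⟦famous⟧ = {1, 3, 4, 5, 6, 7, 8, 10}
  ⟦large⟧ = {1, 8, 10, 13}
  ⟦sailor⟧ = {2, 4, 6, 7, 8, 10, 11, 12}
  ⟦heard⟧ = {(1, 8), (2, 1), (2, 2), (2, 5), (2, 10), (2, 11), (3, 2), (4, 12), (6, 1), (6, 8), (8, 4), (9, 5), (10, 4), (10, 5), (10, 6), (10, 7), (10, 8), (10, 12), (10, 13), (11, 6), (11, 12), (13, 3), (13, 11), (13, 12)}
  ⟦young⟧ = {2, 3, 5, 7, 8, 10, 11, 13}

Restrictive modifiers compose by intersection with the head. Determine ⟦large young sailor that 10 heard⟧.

⟦that 10 heard⟧ = {x : ⟨10, x⟩ ∈ ⟦heard⟧} = {4, 5, 6, 7, 8, 12, 13}
⟦sailor⟧ = {2, 4, 6, 7, 8, 10, 11, 12}
… ∩ ⟦that 10 heard⟧ = {2, 4, 6, 7, 8, 10, 11, 12} ∩ {4, 5, 6, 7, 8, 12, 13} = {4, 6, 7, 8, 12}
… ∩ ⟦large⟧ = {4, 6, 7, 8, 12} ∩ {1, 8, 10, 13} = {8}
… ∩ ⟦young⟧ = {8} ∩ {2, 3, 5, 7, 8, 10, 11, 13} = {8}
So ⟦large young sailor that 10 heard⟧ = {8}.

{8}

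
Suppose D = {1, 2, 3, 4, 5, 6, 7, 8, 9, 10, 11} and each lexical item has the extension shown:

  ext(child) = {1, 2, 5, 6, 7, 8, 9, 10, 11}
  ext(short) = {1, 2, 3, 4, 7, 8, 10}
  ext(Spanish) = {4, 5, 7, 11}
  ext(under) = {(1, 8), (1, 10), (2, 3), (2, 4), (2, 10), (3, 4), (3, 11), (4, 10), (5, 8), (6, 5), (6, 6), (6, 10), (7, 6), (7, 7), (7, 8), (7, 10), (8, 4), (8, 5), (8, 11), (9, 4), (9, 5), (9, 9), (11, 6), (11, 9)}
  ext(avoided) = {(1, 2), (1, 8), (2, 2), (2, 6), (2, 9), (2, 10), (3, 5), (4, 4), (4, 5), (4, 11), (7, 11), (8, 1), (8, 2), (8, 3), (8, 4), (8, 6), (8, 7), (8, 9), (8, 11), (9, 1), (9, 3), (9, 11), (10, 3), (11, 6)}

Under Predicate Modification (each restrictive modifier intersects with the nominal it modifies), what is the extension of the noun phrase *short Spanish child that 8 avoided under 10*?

{7}

⟦that 8 avoided⟧ = {x : ⟨8, x⟩ ∈ ⟦avoided⟧} = {1, 2, 3, 4, 6, 7, 9, 11}
⟦under 10⟧ = {x : ⟨x, 10⟩ ∈ ⟦under⟧} = {1, 2, 4, 6, 7}
⟦child⟧ = {1, 2, 5, 6, 7, 8, 9, 10, 11}
… ∩ ⟦that 8 avoided⟧ = {1, 2, 5, 6, 7, 8, 9, 10, 11} ∩ {1, 2, 3, 4, 6, 7, 9, 11} = {1, 2, 6, 7, 9, 11}
… ∩ ⟦under 10⟧ = {1, 2, 6, 7, 9, 11} ∩ {1, 2, 4, 6, 7} = {1, 2, 6, 7}
… ∩ ⟦short⟧ = {1, 2, 6, 7} ∩ {1, 2, 3, 4, 7, 8, 10} = {1, 2, 7}
… ∩ ⟦Spanish⟧ = {1, 2, 7} ∩ {4, 5, 7, 11} = {7}
So ⟦short Spanish child that 8 avoided under 10⟧ = {7}.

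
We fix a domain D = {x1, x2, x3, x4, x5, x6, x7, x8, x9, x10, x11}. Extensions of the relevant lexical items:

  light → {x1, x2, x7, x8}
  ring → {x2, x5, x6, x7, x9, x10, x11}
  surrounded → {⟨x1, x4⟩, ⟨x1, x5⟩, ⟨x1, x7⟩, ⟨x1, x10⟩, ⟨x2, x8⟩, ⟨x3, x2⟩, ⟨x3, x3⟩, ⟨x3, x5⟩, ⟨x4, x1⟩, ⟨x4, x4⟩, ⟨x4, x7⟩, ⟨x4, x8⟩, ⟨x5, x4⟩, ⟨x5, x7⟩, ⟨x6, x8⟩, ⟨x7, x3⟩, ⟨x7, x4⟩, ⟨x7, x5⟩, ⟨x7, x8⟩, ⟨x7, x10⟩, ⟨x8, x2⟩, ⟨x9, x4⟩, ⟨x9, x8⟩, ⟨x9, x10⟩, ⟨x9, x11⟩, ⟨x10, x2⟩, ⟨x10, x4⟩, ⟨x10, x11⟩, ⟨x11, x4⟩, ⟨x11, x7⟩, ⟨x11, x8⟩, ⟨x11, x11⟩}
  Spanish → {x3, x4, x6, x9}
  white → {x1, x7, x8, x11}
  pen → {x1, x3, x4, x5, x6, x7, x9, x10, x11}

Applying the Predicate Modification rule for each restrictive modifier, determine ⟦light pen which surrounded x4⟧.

{x1, x7}

⟦which surrounded x4⟧ = {x : ⟨x, x4⟩ ∈ ⟦surrounded⟧} = {x1, x4, x5, x7, x9, x10, x11}
⟦pen⟧ = {x1, x3, x4, x5, x6, x7, x9, x10, x11}
… ∩ ⟦which surrounded x4⟧ = {x1, x3, x4, x5, x6, x7, x9, x10, x11} ∩ {x1, x4, x5, x7, x9, x10, x11} = {x1, x4, x5, x7, x9, x10, x11}
… ∩ ⟦light⟧ = {x1, x4, x5, x7, x9, x10, x11} ∩ {x1, x2, x7, x8} = {x1, x7}
So ⟦light pen which surrounded x4⟧ = {x1, x7}.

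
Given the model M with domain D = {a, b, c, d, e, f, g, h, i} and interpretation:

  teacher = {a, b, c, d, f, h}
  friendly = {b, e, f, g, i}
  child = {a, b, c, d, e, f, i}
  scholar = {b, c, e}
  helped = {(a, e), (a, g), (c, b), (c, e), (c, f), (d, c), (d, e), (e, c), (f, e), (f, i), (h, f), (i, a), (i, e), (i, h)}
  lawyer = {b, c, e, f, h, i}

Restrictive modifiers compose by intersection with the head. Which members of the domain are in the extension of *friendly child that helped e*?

⟦that helped e⟧ = {x : ⟨x, e⟩ ∈ ⟦helped⟧} = {a, c, d, f, i}
⟦child⟧ = {a, b, c, d, e, f, i}
… ∩ ⟦that helped e⟧ = {a, b, c, d, e, f, i} ∩ {a, c, d, f, i} = {a, c, d, f, i}
… ∩ ⟦friendly⟧ = {a, c, d, f, i} ∩ {b, e, f, g, i} = {f, i}
So ⟦friendly child that helped e⟧ = {f, i}.

{f, i}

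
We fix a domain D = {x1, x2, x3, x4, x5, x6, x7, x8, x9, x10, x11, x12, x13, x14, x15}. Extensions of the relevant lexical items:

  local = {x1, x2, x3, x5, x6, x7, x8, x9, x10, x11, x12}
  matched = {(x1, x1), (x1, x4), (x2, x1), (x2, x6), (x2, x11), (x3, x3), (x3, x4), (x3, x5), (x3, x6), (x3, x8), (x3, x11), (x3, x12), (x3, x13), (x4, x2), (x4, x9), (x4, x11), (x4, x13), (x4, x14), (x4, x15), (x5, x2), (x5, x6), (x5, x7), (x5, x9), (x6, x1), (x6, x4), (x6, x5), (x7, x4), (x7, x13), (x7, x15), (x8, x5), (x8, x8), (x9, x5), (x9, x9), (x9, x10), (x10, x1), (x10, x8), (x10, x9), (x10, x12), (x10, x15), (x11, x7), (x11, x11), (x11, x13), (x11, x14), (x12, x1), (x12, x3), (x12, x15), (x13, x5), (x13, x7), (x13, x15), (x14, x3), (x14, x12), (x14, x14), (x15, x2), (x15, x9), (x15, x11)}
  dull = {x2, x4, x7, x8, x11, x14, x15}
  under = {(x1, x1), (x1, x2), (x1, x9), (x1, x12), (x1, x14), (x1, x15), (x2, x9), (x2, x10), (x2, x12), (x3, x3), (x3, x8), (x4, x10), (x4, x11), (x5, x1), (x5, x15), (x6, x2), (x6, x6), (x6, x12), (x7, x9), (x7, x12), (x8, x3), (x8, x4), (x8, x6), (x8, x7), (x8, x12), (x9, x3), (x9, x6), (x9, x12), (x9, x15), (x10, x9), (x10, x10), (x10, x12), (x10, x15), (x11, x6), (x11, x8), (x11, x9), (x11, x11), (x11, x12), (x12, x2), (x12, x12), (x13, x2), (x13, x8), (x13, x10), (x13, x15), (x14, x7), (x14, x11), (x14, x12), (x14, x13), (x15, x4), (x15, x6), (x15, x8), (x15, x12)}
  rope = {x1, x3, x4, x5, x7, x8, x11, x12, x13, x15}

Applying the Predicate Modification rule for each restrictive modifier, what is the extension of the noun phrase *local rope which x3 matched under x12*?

{x8, x11, x12}

⟦which x3 matched⟧ = {x : ⟨x3, x⟩ ∈ ⟦matched⟧} = {x3, x4, x5, x6, x8, x11, x12, x13}
⟦under x12⟧ = {x : ⟨x, x12⟩ ∈ ⟦under⟧} = {x1, x2, x6, x7, x8, x9, x10, x11, x12, x14, x15}
⟦rope⟧ = {x1, x3, x4, x5, x7, x8, x11, x12, x13, x15}
… ∩ ⟦which x3 matched⟧ = {x1, x3, x4, x5, x7, x8, x11, x12, x13, x15} ∩ {x3, x4, x5, x6, x8, x11, x12, x13} = {x3, x4, x5, x8, x11, x12, x13}
… ∩ ⟦under x12⟧ = {x3, x4, x5, x8, x11, x12, x13} ∩ {x1, x2, x6, x7, x8, x9, x10, x11, x12, x14, x15} = {x8, x11, x12}
… ∩ ⟦local⟧ = {x8, x11, x12} ∩ {x1, x2, x3, x5, x6, x7, x8, x9, x10, x11, x12} = {x8, x11, x12}
So ⟦local rope which x3 matched under x12⟧ = {x8, x11, x12}.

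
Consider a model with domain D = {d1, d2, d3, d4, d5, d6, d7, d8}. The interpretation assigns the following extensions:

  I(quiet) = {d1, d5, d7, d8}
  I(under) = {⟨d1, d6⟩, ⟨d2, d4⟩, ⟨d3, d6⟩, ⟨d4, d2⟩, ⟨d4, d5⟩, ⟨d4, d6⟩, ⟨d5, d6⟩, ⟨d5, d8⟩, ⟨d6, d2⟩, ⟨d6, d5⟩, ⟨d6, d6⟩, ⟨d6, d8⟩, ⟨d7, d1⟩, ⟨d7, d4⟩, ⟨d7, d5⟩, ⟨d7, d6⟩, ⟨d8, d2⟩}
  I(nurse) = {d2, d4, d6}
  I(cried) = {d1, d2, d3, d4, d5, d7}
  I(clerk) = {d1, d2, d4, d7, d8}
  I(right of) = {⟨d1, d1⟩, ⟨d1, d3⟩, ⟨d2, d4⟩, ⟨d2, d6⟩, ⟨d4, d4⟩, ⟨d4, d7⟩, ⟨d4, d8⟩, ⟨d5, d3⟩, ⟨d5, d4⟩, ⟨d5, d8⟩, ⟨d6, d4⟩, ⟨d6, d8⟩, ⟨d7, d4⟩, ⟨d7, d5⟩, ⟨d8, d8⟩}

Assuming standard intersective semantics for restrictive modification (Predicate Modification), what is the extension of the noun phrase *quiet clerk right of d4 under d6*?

{d7}

⟦right of d4⟧ = {x : ⟨x, d4⟩ ∈ ⟦right of⟧} = {d2, d4, d5, d6, d7}
⟦under d6⟧ = {x : ⟨x, d6⟩ ∈ ⟦under⟧} = {d1, d3, d4, d5, d6, d7}
⟦clerk⟧ = {d1, d2, d4, d7, d8}
… ∩ ⟦right of d4⟧ = {d1, d2, d4, d7, d8} ∩ {d2, d4, d5, d6, d7} = {d2, d4, d7}
… ∩ ⟦under d6⟧ = {d2, d4, d7} ∩ {d1, d3, d4, d5, d6, d7} = {d4, d7}
… ∩ ⟦quiet⟧ = {d4, d7} ∩ {d1, d5, d7, d8} = {d7}
So ⟦quiet clerk right of d4 under d6⟧ = {d7}.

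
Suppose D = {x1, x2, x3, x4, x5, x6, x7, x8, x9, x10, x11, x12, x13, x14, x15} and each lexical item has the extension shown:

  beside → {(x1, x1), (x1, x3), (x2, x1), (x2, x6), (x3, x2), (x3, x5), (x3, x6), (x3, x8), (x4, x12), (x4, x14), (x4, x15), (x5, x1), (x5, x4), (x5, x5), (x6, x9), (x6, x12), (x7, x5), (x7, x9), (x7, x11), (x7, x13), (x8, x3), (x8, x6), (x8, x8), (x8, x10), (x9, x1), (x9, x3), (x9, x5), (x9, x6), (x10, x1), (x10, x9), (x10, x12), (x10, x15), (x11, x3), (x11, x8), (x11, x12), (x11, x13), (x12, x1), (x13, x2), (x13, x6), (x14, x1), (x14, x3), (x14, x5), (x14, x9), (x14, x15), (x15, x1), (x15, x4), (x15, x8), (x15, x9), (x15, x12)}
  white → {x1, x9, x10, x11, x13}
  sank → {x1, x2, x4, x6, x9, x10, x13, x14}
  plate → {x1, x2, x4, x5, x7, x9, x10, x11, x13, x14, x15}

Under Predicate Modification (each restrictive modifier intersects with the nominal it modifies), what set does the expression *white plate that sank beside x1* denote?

⟦that sank⟧ = ⟦sank⟧ = {x1, x2, x4, x6, x9, x10, x13, x14}
⟦beside x1⟧ = {x : ⟨x, x1⟩ ∈ ⟦beside⟧} = {x1, x2, x5, x9, x10, x12, x14, x15}
⟦plate⟧ = {x1, x2, x4, x5, x7, x9, x10, x11, x13, x14, x15}
… ∩ ⟦that sank⟧ = {x1, x2, x4, x5, x7, x9, x10, x11, x13, x14, x15} ∩ {x1, x2, x4, x6, x9, x10, x13, x14} = {x1, x2, x4, x9, x10, x13, x14}
… ∩ ⟦beside x1⟧ = {x1, x2, x4, x9, x10, x13, x14} ∩ {x1, x2, x5, x9, x10, x12, x14, x15} = {x1, x2, x9, x10, x14}
… ∩ ⟦white⟧ = {x1, x2, x9, x10, x14} ∩ {x1, x9, x10, x11, x13} = {x1, x9, x10}
So ⟦white plate that sank beside x1⟧ = {x1, x9, x10}.

{x1, x9, x10}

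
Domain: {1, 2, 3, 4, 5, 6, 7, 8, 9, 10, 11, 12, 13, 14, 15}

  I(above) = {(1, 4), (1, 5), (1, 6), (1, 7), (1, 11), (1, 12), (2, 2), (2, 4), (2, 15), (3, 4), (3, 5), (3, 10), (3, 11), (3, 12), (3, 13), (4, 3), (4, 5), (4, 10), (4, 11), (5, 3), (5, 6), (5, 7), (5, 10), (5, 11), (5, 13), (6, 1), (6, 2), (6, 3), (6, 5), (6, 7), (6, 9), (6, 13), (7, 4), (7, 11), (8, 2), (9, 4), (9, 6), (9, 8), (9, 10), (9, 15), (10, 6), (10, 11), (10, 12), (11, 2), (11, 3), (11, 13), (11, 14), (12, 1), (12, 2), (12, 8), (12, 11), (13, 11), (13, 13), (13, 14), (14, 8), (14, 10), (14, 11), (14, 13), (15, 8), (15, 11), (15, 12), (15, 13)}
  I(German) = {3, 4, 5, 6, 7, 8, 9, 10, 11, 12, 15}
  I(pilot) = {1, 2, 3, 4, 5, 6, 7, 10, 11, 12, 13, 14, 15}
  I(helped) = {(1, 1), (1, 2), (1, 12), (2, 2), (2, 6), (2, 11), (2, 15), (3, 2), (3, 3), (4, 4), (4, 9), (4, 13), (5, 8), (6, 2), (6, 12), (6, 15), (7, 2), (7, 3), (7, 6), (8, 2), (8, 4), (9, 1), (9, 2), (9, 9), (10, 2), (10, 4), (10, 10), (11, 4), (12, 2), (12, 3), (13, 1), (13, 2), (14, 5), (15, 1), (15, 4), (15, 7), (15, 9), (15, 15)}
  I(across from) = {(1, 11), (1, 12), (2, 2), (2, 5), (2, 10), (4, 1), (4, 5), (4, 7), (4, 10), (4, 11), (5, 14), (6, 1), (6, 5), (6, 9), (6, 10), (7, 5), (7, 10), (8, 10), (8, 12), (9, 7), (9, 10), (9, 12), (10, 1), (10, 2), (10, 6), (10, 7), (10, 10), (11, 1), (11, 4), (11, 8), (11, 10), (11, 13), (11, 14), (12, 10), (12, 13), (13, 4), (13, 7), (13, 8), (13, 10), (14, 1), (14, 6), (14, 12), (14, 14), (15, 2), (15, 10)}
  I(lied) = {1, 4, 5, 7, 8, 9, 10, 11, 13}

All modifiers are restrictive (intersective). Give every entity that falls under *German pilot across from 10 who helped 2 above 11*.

⟦across from 10⟧ = {x : ⟨x, 10⟩ ∈ ⟦across from⟧} = {2, 4, 6, 7, 8, 9, 10, 11, 12, 13, 15}
⟦who helped 2⟧ = {x : ⟨x, 2⟩ ∈ ⟦helped⟧} = {1, 2, 3, 6, 7, 8, 9, 10, 12, 13}
⟦above 11⟧ = {x : ⟨x, 11⟩ ∈ ⟦above⟧} = {1, 3, 4, 5, 7, 10, 12, 13, 14, 15}
⟦pilot⟧ = {1, 2, 3, 4, 5, 6, 7, 10, 11, 12, 13, 14, 15}
… ∩ ⟦across from 10⟧ = {1, 2, 3, 4, 5, 6, 7, 10, 11, 12, 13, 14, 15} ∩ {2, 4, 6, 7, 8, 9, 10, 11, 12, 13, 15} = {2, 4, 6, 7, 10, 11, 12, 13, 15}
… ∩ ⟦who helped 2⟧ = {2, 4, 6, 7, 10, 11, 12, 13, 15} ∩ {1, 2, 3, 6, 7, 8, 9, 10, 12, 13} = {2, 6, 7, 10, 12, 13}
… ∩ ⟦above 11⟧ = {2, 6, 7, 10, 12, 13} ∩ {1, 3, 4, 5, 7, 10, 12, 13, 14, 15} = {7, 10, 12, 13}
… ∩ ⟦German⟧ = {7, 10, 12, 13} ∩ {3, 4, 5, 6, 7, 8, 9, 10, 11, 12, 15} = {7, 10, 12}
So ⟦German pilot across from 10 who helped 2 above 11⟧ = {7, 10, 12}.

{7, 10, 12}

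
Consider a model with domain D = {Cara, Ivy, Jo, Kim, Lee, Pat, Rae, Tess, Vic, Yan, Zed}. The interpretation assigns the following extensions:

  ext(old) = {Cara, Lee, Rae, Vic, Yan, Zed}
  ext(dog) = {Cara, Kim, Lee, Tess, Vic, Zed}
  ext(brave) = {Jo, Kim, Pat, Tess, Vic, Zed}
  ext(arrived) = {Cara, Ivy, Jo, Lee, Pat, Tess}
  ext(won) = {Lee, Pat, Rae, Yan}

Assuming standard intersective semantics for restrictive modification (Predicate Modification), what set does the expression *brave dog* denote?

⟦dog⟧ = {Cara, Kim, Lee, Tess, Vic, Zed}
… ∩ ⟦brave⟧ = {Cara, Kim, Lee, Tess, Vic, Zed} ∩ {Jo, Kim, Pat, Tess, Vic, Zed} = {Kim, Tess, Vic, Zed}
So ⟦brave dog⟧ = {Kim, Tess, Vic, Zed}.

{Kim, Tess, Vic, Zed}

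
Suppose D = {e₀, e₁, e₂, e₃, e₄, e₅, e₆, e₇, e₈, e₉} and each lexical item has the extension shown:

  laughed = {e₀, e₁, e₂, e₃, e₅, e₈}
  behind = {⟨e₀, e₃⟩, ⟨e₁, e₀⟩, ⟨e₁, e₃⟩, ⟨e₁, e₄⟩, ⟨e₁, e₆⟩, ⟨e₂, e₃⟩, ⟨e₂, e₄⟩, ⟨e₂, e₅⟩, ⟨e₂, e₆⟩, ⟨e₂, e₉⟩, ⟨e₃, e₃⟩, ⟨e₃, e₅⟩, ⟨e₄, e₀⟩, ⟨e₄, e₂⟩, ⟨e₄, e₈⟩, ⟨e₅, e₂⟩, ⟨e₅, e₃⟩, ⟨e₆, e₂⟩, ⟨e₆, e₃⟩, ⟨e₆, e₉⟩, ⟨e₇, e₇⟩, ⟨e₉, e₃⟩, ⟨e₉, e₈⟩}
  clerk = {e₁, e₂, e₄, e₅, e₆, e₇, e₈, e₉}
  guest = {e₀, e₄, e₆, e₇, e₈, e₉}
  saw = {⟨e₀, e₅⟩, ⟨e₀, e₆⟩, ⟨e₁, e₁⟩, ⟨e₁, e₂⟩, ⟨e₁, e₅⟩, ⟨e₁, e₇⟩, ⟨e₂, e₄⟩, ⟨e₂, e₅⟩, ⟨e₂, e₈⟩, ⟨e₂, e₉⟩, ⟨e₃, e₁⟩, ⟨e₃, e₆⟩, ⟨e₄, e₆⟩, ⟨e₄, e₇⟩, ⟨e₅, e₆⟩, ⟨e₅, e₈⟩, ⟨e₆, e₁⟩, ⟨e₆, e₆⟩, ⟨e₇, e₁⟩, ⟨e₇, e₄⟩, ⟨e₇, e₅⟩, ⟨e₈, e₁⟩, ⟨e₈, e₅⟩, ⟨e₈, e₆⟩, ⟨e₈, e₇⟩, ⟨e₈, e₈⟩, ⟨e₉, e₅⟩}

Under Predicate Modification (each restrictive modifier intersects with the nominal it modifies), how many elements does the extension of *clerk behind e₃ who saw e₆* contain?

⟦behind e₃⟧ = {x : ⟨x, e₃⟩ ∈ ⟦behind⟧} = {e₀, e₁, e₂, e₃, e₅, e₆, e₉}
⟦who saw e₆⟧ = {x : ⟨x, e₆⟩ ∈ ⟦saw⟧} = {e₀, e₃, e₄, e₅, e₆, e₈}
⟦clerk⟧ = {e₁, e₂, e₄, e₅, e₆, e₇, e₈, e₉}
… ∩ ⟦behind e₃⟧ = {e₁, e₂, e₄, e₅, e₆, e₇, e₈, e₉} ∩ {e₀, e₁, e₂, e₃, e₅, e₆, e₉} = {e₁, e₂, e₅, e₆, e₉}
… ∩ ⟦who saw e₆⟧ = {e₁, e₂, e₅, e₆, e₉} ∩ {e₀, e₃, e₄, e₅, e₆, e₈} = {e₅, e₆}
⟦clerk behind e₃ who saw e₆⟧ = {e₅, e₆}, so the cardinality is 2.

2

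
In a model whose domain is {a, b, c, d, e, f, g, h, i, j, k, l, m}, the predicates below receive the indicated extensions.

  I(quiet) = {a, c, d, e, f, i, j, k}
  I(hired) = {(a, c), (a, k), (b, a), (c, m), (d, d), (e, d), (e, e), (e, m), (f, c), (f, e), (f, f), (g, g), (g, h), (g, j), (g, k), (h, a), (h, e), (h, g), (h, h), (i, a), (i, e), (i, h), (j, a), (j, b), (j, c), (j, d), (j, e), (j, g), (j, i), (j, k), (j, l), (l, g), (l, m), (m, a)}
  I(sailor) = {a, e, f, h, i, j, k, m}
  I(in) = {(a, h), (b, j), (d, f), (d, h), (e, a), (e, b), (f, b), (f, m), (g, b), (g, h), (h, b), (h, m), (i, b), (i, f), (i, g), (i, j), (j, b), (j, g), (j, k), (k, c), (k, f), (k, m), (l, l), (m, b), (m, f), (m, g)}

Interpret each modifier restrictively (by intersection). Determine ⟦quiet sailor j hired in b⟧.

{e, i}

⟦j hired⟧ = {x : ⟨j, x⟩ ∈ ⟦hired⟧} = {a, b, c, d, e, g, i, k, l}
⟦in b⟧ = {x : ⟨x, b⟩ ∈ ⟦in⟧} = {e, f, g, h, i, j, m}
⟦sailor⟧ = {a, e, f, h, i, j, k, m}
… ∩ ⟦j hired⟧ = {a, e, f, h, i, j, k, m} ∩ {a, b, c, d, e, g, i, k, l} = {a, e, i, k}
… ∩ ⟦in b⟧ = {a, e, i, k} ∩ {e, f, g, h, i, j, m} = {e, i}
… ∩ ⟦quiet⟧ = {e, i} ∩ {a, c, d, e, f, i, j, k} = {e, i}
So ⟦quiet sailor j hired in b⟧ = {e, i}.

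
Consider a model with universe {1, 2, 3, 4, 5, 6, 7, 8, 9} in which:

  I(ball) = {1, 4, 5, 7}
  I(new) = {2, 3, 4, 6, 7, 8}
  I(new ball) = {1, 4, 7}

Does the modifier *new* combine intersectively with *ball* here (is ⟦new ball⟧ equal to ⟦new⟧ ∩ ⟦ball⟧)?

⟦new⟧ ∩ ⟦ball⟧ = {2, 3, 4, 6, 7, 8} ∩ {1, 4, 5, 7} = {4, 7}
Observed ⟦new ball⟧ = {1, 4, 7}.
These differ, so the modifier is not intersective in this model.

no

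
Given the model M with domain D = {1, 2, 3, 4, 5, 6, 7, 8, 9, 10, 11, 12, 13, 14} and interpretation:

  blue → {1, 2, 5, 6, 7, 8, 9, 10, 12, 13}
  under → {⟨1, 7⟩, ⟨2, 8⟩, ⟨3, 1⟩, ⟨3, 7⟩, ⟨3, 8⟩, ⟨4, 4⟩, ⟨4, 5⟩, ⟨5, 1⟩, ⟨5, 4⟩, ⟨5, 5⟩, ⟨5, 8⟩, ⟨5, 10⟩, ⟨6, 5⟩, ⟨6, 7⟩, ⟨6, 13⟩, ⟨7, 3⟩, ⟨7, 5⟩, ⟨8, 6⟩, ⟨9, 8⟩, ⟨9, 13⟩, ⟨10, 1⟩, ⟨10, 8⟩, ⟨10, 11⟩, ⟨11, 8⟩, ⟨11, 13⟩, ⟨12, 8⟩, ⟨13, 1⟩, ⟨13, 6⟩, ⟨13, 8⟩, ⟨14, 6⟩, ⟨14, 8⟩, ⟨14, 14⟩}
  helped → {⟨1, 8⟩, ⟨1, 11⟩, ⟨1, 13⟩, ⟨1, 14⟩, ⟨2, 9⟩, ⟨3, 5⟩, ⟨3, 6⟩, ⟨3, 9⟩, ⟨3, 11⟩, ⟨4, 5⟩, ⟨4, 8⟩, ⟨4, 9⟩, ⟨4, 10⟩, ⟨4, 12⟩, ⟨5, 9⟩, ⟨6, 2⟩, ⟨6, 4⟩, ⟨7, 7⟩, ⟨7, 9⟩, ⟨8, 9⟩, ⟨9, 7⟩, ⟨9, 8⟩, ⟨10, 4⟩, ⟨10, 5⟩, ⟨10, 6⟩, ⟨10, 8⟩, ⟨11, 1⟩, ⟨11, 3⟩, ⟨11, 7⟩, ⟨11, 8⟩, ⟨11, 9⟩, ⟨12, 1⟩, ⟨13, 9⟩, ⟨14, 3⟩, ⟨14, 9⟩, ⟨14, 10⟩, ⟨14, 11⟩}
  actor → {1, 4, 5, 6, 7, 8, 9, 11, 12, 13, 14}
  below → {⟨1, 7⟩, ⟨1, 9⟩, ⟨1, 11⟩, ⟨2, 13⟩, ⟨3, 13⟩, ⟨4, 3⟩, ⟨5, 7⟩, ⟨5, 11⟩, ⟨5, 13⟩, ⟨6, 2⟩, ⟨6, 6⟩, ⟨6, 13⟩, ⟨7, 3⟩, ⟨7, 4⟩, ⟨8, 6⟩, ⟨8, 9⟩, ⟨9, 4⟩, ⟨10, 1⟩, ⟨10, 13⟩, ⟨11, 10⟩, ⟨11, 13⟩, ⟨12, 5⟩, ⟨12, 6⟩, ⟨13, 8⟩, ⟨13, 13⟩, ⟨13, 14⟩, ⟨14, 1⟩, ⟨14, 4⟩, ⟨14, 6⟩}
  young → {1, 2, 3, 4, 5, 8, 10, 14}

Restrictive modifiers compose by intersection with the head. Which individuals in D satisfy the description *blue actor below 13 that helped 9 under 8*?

{5, 13}

⟦below 13⟧ = {x : ⟨x, 13⟩ ∈ ⟦below⟧} = {2, 3, 5, 6, 10, 11, 13}
⟦that helped 9⟧ = {x : ⟨x, 9⟩ ∈ ⟦helped⟧} = {2, 3, 4, 5, 7, 8, 11, 13, 14}
⟦under 8⟧ = {x : ⟨x, 8⟩ ∈ ⟦under⟧} = {2, 3, 5, 9, 10, 11, 12, 13, 14}
⟦actor⟧ = {1, 4, 5, 6, 7, 8, 9, 11, 12, 13, 14}
… ∩ ⟦below 13⟧ = {1, 4, 5, 6, 7, 8, 9, 11, 12, 13, 14} ∩ {2, 3, 5, 6, 10, 11, 13} = {5, 6, 11, 13}
… ∩ ⟦that helped 9⟧ = {5, 6, 11, 13} ∩ {2, 3, 4, 5, 7, 8, 11, 13, 14} = {5, 11, 13}
… ∩ ⟦under 8⟧ = {5, 11, 13} ∩ {2, 3, 5, 9, 10, 11, 12, 13, 14} = {5, 11, 13}
… ∩ ⟦blue⟧ = {5, 11, 13} ∩ {1, 2, 5, 6, 7, 8, 9, 10, 12, 13} = {5, 13}
So ⟦blue actor below 13 that helped 9 under 8⟧ = {5, 13}.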